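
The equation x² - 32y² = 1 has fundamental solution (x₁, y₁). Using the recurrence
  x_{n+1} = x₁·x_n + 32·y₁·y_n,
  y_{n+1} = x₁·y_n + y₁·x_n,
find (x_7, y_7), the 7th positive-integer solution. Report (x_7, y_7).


Step 1: Find the fundamental solution (x₁, y₁) of x² - 32y² = 1.
  Expand √32 as a continued fraction. a₀ = ⌊√32⌋ = 5; iterate m_{k+1} = d_k·a_k − m_k, d_{k+1} = (32 − m_{k+1}²)/d_k, a_{k+1} = ⌊(a₀ + m_{k+1})/d_{k+1}⌋ (starting m₀ = 0, d₀ = 1), with convergents p_k = a_k·p_{k-1} + p_{k-2}, q_k = a_k·q_{k-1} + q_{k-2} (p₋₁ = 1, q₋₁ = 0):
  k = 0: a₀ = 5; p₀/q₀ = 5/1; p₀² − 32·q₀² = 25 − 32 = -7.
  k = 1: m = 5, d = 7, a = ⌊(5 + 5)/7⌋ = 1; p/q = (1·5 + 1)/(1·1 + 0) = 6/1; p² − 32·q² = 36 − 32 = 4.
  k = 2: m = 2, d = 4, a = ⌊(5 + 2)/4⌋ = 1; p/q = (1·6 + 5)/(1·1 + 1) = 11/2; p² − 32·q² = 121 − 128 = -7.
  k = 3: m = 2, d = 7, a = ⌊(5 + 2)/7⌋ = 1; p/q = (1·11 + 6)/(1·2 + 1) = 17/3; p² − 32·q² = 289 − 288 = 1.
  The first convergent with p² − 32·q² = 1 gives the fundamental solution (x₁, y₁) = (17, 3).
Step 2: Apply the recurrence (x_{n+1}, y_{n+1}) = (x₁x_n + 32y₁y_n, x₁y_n + y₁x_n) repeatedly.
  From (x_1, y_1) = (17, 3): x_2 = 17·17 + 32·3·3 = 577; y_2 = 17·3 + 3·17 = 102.
  From (x_2, y_2) = (577, 102): x_3 = 17·577 + 32·3·102 = 19601; y_3 = 17·102 + 3·577 = 3465.
  From (x_3, y_3) = (19601, 3465): x_4 = 17·19601 + 32·3·3465 = 665857; y_4 = 17·3465 + 3·19601 = 117708.
  From (x_4, y_4) = (665857, 117708): x_5 = 17·665857 + 32·3·117708 = 22619537; y_5 = 17·117708 + 3·665857 = 3998607.
  From (x_5, y_5) = (22619537, 3998607): x_6 = 17·22619537 + 32·3·3998607 = 768398401; y_6 = 17·3998607 + 3·22619537 = 135834930.
  From (x_6, y_6) = (768398401, 135834930): x_7 = 17·768398401 + 32·3·135834930 = 26102926097; y_7 = 17·135834930 + 3·768398401 = 4614389013.
Step 3: Verify x_7² - 32·y_7² = 681362750825443653409 - 681362750825443653408 = 1 (should be 1). ✓

(x_1, y_1) = (17, 3); (x_7, y_7) = (26102926097, 4614389013).


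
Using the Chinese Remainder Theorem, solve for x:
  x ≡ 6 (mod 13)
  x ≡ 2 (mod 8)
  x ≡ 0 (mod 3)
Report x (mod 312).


Moduli 13, 8, 3 are pairwise coprime; by CRT there is a unique solution modulo M = 13 · 8 · 3 = 312.
Solve pairwise, accumulating the modulus:
  Start with x ≡ 6 (mod 13).
  Combine with x ≡ 2 (mod 8): since gcd(13, 8) = 1, we get a unique residue mod 104.
    Write x = 6 + 13·t and substitute into x ≡ 2 (mod 8): 13·t ≡ 2 − 6 = -4 (mod 8).
    Reduce coefficients mod 8: 5·t ≡ 4 (mod 8).
    The inverse of 5 mod 8 is 5 (since 5·5 = 25 = 3·8 + 1), so t ≡ 5·4 = 20 ≡ 4 (mod 8).
    Then x = 6 + 13·4 = 58, valid modulo lcm(13, 8) = 104: x ≡ 58 (mod 104).
  Combine with x ≡ 0 (mod 3): since gcd(104, 3) = 1, we get a unique residue mod 312.
    Write x = 58 + 104·t and substitute into x ≡ 0 (mod 3): 104·t ≡ 0 − 58 = -58 (mod 3).
    Reduce coefficients mod 3: 2·t ≡ 2 (mod 3).
    The inverse of 2 mod 3 is 2 (since 2·2 = 4 = 1·3 + 1), so t ≡ 2·2 = 4 ≡ 1 (mod 3).
    Then x = 58 + 104·1 = 162, valid modulo lcm(104, 3) = 312: x ≡ 162 (mod 312).
Verify: 162 mod 13 = 6 ✓, 162 mod 8 = 2 ✓, 162 mod 3 = 0 ✓.

x ≡ 162 (mod 312).


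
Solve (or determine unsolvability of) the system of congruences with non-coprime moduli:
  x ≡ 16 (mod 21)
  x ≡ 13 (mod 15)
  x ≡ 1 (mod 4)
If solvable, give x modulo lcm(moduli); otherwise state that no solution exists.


Moduli 21, 15, 4 are not pairwise coprime, so CRT works modulo lcm(m_i) when all pairwise compatibility conditions hold.
Pairwise compatibility: gcd(m_i, m_j) must divide a_i - a_j for every pair.
Merge one congruence at a time:
  Start: x ≡ 16 (mod 21).
  Combine with x ≡ 13 (mod 15): gcd(21, 15) = 3; 13 - 16 = -3, which IS divisible by 3, so compatible.
    Write x = 16 + 21·t and substitute into x ≡ 13 (mod 15): 21·t ≡ 13 − 16 = -3 (mod 15).
    Divide the congruence (and modulus) by g = 3: 7·t ≡ -1 (mod 5).
    Reduce coefficients mod 5: 2·t ≡ 4 (mod 5).
    The inverse of 2 mod 5 is 3 (since 2·3 = 6 = 1·5 + 1), so t ≡ 3·4 = 12 ≡ 2 (mod 5).
    Then x = 16 + 21·2 = 58, valid modulo lcm(21, 15) = 105: x ≡ 58 (mod 105).
  Combine with x ≡ 1 (mod 4): gcd(105, 4) = 1; 1 - 58 = -57, which IS divisible by 1, so compatible.
    Write x = 58 + 105·t and substitute into x ≡ 1 (mod 4): 105·t ≡ 1 − 58 = -57 (mod 4).
    Reduce coefficients mod 4: 1·t ≡ 3 (mod 4).
    So t ≡ 3 (mod 4).
    Then x = 58 + 105·3 = 373, valid modulo lcm(105, 4) = 420: x ≡ 373 (mod 420).
Verify: 373 mod 21 = 16, 373 mod 15 = 13, 373 mod 4 = 1.

x ≡ 373 (mod 420).


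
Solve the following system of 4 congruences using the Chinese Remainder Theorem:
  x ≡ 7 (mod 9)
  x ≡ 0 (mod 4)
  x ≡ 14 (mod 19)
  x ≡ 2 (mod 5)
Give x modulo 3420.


Product of moduli M = 9 · 4 · 19 · 5 = 3420.
Merge one congruence at a time:
  Start: x ≡ 7 (mod 9).
  Combine with x ≡ 0 (mod 4); new modulus lcm = 36.
    Write x = 7 + 9·t and substitute into x ≡ 0 (mod 4): 9·t ≡ 0 − 7 = -7 (mod 4).
    Reduce coefficients mod 4: 1·t ≡ 1 (mod 4).
    So t ≡ 1 (mod 4).
    Then x = 7 + 9·1 = 16, valid modulo lcm(9, 4) = 36: x ≡ 16 (mod 36).
  Combine with x ≡ 14 (mod 19); new modulus lcm = 684.
    Write x = 16 + 36·t and substitute into x ≡ 14 (mod 19): 36·t ≡ 14 − 16 = -2 (mod 19).
    Reduce coefficients mod 19: 17·t ≡ 17 (mod 19).
    The inverse of 17 mod 19 is 9 (since 17·9 = 153 = 8·19 + 1), so t ≡ 9·17 = 153 ≡ 1 (mod 19).
    Then x = 16 + 36·1 = 52, valid modulo lcm(36, 19) = 684: x ≡ 52 (mod 684).
  Combine with x ≡ 2 (mod 5); new modulus lcm = 3420.
    Write x = 52 + 684·t and substitute into x ≡ 2 (mod 5): 684·t ≡ 2 − 52 = -50 (mod 5).
    Reduce coefficients mod 5: 4·t ≡ 0 (mod 5).
    The inverse of 4 mod 5 is 4 (since 4·4 = 16 = 3·5 + 1), so t ≡ 4·0 = 0 ≡ 0 (mod 5).
    Then x = 52 + 684·0 = 52, valid modulo lcm(684, 5) = 3420: x ≡ 52 (mod 3420).
Verify against each original: 52 mod 9 = 7, 52 mod 4 = 0, 52 mod 19 = 14, 52 mod 5 = 2.

x ≡ 52 (mod 3420).


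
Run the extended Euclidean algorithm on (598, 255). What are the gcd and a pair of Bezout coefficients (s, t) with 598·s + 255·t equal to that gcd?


Euclidean algorithm on (598, 255) — divide until remainder is 0:
  598 = 2 · 255 + 88
  255 = 2 · 88 + 79
  88 = 1 · 79 + 9
  79 = 8 · 9 + 7
  9 = 1 · 7 + 2
  7 = 3 · 2 + 1
  2 = 2 · 1 + 0
gcd(598, 255) = 1.
Track Bezout coefficients alongside the remainders: start with r₀ = 598 = a·1 + b·0 (s = 1, t = 0) and r₁ = 255 = a·0 + b·1 (s = 0, t = 1); each new remainder r_{k+1} = r_{k-1} − q_k·r_k inherits s_{k+1} = s_{k-1} − q_k·s_k, t_{k+1} = t_{k-1} − q_k·t_k, so r_k = a·s_k + b·t_k at every step:
  q = 2: r = 88, s = 1 − 2·0 = 1, t = 0 − 2·1 = -2  (check: 598·1 + 255·(-2) = 88)
  q = 2: r = 79, s = 0 − 2·1 = -2, t = 1 − 2·(-2) = 5  (check: 598·(-2) + 255·5 = 79)
  q = 1: r = 9, s = 1 − 1·(-2) = 3, t = -2 − 1·5 = -7  (check: 598·3 + 255·(-7) = 9)
  q = 8: r = 7, s = -2 − 8·3 = -26, t = 5 − 8·(-7) = 61  (check: 598·(-26) + 255·61 = 7)
  q = 1: r = 2, s = 3 − 1·(-26) = 29, t = -7 − 1·61 = -68  (check: 598·29 + 255·(-68) = 2)
  q = 3: r = 1, s = -26 − 3·29 = -113, t = 61 − 3·(-68) = 265  (check: 598·(-113) + 255·265 = 1)
The row with r = 1 (the gcd) gives the Bezout coefficients s = -113, t = 265.
Result: 598 · (-113) + 255 · (265) = 1.

gcd(598, 255) = 1; s = -113, t = 265 (check: 598·(-113) + 255·265 = 1).


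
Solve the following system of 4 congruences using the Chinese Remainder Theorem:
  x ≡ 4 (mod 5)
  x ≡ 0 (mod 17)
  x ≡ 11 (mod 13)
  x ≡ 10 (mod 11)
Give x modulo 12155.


Product of moduli M = 5 · 17 · 13 · 11 = 12155.
Merge one congruence at a time:
  Start: x ≡ 4 (mod 5).
  Combine with x ≡ 0 (mod 17); new modulus lcm = 85.
    Write x = 4 + 5·t and substitute into x ≡ 0 (mod 17): 5·t ≡ 0 − 4 = -4 (mod 17).
    Reduce coefficients mod 17: 5·t ≡ 13 (mod 17).
    The inverse of 5 mod 17 is 7 (since 5·7 = 35 = 2·17 + 1), so t ≡ 7·13 = 91 ≡ 6 (mod 17).
    Then x = 4 + 5·6 = 34, valid modulo lcm(5, 17) = 85: x ≡ 34 (mod 85).
  Combine with x ≡ 11 (mod 13); new modulus lcm = 1105.
    Write x = 34 + 85·t and substitute into x ≡ 11 (mod 13): 85·t ≡ 11 − 34 = -23 (mod 13).
    Reduce coefficients mod 13: 7·t ≡ 3 (mod 13).
    The inverse of 7 mod 13 is 2 (since 7·2 = 14 = 1·13 + 1), so t ≡ 2·3 = 6 ≡ 6 (mod 13).
    Then x = 34 + 85·6 = 544, valid modulo lcm(85, 13) = 1105: x ≡ 544 (mod 1105).
  Combine with x ≡ 10 (mod 11); new modulus lcm = 12155.
    Write x = 544 + 1105·t and substitute into x ≡ 10 (mod 11): 1105·t ≡ 10 − 544 = -534 (mod 11).
    Reduce coefficients mod 11: 5·t ≡ 5 (mod 11).
    The inverse of 5 mod 11 is 9 (since 5·9 = 45 = 4·11 + 1), so t ≡ 9·5 = 45 ≡ 1 (mod 11).
    Then x = 544 + 1105·1 = 1649, valid modulo lcm(1105, 11) = 12155: x ≡ 1649 (mod 12155).
Verify against each original: 1649 mod 5 = 4, 1649 mod 17 = 0, 1649 mod 13 = 11, 1649 mod 11 = 10.

x ≡ 1649 (mod 12155).


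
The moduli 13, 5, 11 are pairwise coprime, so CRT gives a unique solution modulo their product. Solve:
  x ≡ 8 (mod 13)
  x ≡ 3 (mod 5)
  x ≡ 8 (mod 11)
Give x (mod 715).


Moduli 13, 5, 11 are pairwise coprime; by CRT there is a unique solution modulo M = 13 · 5 · 11 = 715.
Solve pairwise, accumulating the modulus:
  Start with x ≡ 8 (mod 13).
  Combine with x ≡ 3 (mod 5): since gcd(13, 5) = 1, we get a unique residue mod 65.
    Write x = 8 + 13·t and substitute into x ≡ 3 (mod 5): 13·t ≡ 3 − 8 = -5 (mod 5).
    Reduce coefficients mod 5: 3·t ≡ 0 (mod 5).
    The inverse of 3 mod 5 is 2 (since 3·2 = 6 = 1·5 + 1), so t ≡ 2·0 = 0 ≡ 0 (mod 5).
    Then x = 8 + 13·0 = 8, valid modulo lcm(13, 5) = 65: x ≡ 8 (mod 65).
  Combine with x ≡ 8 (mod 11): since gcd(65, 11) = 1, we get a unique residue mod 715.
    Write x = 8 + 65·t and substitute into x ≡ 8 (mod 11): 65·t ≡ 8 − 8 = 0 (mod 11).
    Reduce coefficients mod 11: 10·t ≡ 0 (mod 11).
    The inverse of 10 mod 11 is 10 (since 10·10 = 100 = 9·11 + 1), so t ≡ 10·0 = 0 ≡ 0 (mod 11).
    Then x = 8 + 65·0 = 8, valid modulo lcm(65, 11) = 715: x ≡ 8 (mod 715).
Verify: 8 mod 13 = 8 ✓, 8 mod 5 = 3 ✓, 8 mod 11 = 8 ✓.

x ≡ 8 (mod 715).


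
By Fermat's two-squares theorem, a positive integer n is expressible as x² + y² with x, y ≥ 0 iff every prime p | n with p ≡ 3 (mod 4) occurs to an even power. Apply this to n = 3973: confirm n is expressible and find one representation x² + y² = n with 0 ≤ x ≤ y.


Step 1: Factor n = 3973 = 29 · 137.
Step 2: Check the mod-4 condition on each prime factor: 29 ≡ 1 (mod 4), exponent 1; 137 ≡ 1 (mod 4), exponent 1.
All primes ≡ 3 (mod 4) appear to even exponent (or don't appear), so by the two-squares theorem n IS expressible as a sum of two squares.
Step 3: Build a representation. Here n = 29 · 137 is a product of primes ≡ 1 (mod 4). Each prime p ≡ 1 (mod 4) is itself a sum of two squares; find a² by testing p − a² for a perfect square:
  29: 29 − 1² = 28, 29 − 2² = 25 = 5² ⇒ 29 = 2² + 5².
  137: 137 − 1² = 136, 137 − 2² = 133, 137 − 3² = 128, 137 − 4² = 121 = 11² ⇒ 137 = 4² + 11².
  Combine using the Brahmagupta–Fibonacci identity (a² + b²)(c² + d²) = (ac − bd)² + (ad + bc)² = (ac + bd)² + (ad − bc)²:
  29 · 137 = 3973: from (2² + 5²)(4² + 11²), take (2·4 − 5·11, 2·11 + 5·4) = (8 − 55, 22 + 20) = (-47, 42); dropping signs (only squares matter) gives (47, 42); check 47² + 42² = 2209 + 1764 = 3973 ✓.
Step 4: Order so x ≤ y and verify: 42² + 47² = 1764 + 2209 = 3973 = n. ✓

n = 3973 = 42² + 47² (one valid representation with x ≤ y).


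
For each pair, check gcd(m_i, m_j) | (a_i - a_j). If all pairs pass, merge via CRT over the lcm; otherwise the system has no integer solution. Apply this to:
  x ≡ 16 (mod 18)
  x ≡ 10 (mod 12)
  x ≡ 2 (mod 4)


Moduli 18, 12, 4 are not pairwise coprime, so CRT works modulo lcm(m_i) when all pairwise compatibility conditions hold.
Pairwise compatibility: gcd(m_i, m_j) must divide a_i - a_j for every pair.
Merge one congruence at a time:
  Start: x ≡ 16 (mod 18).
  Combine with x ≡ 10 (mod 12): gcd(18, 12) = 6; 10 - 16 = -6, which IS divisible by 6, so compatible.
    Write x = 16 + 18·t and substitute into x ≡ 10 (mod 12): 18·t ≡ 10 − 16 = -6 (mod 12).
    Divide the congruence (and modulus) by g = 6: 3·t ≡ -1 (mod 2).
    Reduce coefficients mod 2: 1·t ≡ 1 (mod 2).
    So t ≡ 1 (mod 2).
    Then x = 16 + 18·1 = 34, valid modulo lcm(18, 12) = 36: x ≡ 34 (mod 36).
  Combine with x ≡ 2 (mod 4): gcd(36, 4) = 4; 2 - 34 = -32, which IS divisible by 4, so compatible.
    Write x = 34 + 36·t and substitute into x ≡ 2 (mod 4): 36·t ≡ 2 − 34 = -32 (mod 4).
    Divide the congruence (and modulus) by g = 4: 9·t ≡ -8 (mod 1).
    Modulo 1 every t works; take t = 0.
    Then x = 34 + 36·0 = 34, valid modulo lcm(36, 4) = 36: x ≡ 34 (mod 36).
Verify: 34 mod 18 = 16, 34 mod 12 = 10, 34 mod 4 = 2.

x ≡ 34 (mod 36).


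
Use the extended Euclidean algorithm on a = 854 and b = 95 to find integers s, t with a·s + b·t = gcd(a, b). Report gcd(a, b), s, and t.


Euclidean algorithm on (854, 95) — divide until remainder is 0:
  854 = 8 · 95 + 94
  95 = 1 · 94 + 1
  94 = 94 · 1 + 0
gcd(854, 95) = 1.
Track Bezout coefficients alongside the remainders: start with r₀ = 854 = a·1 + b·0 (s = 1, t = 0) and r₁ = 95 = a·0 + b·1 (s = 0, t = 1); each new remainder r_{k+1} = r_{k-1} − q_k·r_k inherits s_{k+1} = s_{k-1} − q_k·s_k, t_{k+1} = t_{k-1} − q_k·t_k, so r_k = a·s_k + b·t_k at every step:
  q = 8: r = 94, s = 1 − 8·0 = 1, t = 0 − 8·1 = -8  (check: 854·1 + 95·(-8) = 94)
  q = 1: r = 1, s = 0 − 1·1 = -1, t = 1 − 1·(-8) = 9  (check: 854·(-1) + 95·9 = 1)
The row with r = 1 (the gcd) gives the Bezout coefficients s = -1, t = 9.
Result: 854 · (-1) + 95 · (9) = 1.

gcd(854, 95) = 1; s = -1, t = 9 (check: 854·(-1) + 95·9 = 1).


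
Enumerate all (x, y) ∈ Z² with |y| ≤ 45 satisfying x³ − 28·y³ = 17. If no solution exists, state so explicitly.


The equation is x³ - 28y³ = 17. For fixed y, x³ = 28·y³ + 17, so a solution requires the RHS to be a perfect cube.
Strategy: iterate y from -45 to 45, compute RHS = 28·y³ + 17, and check whether it is a (positive or negative) perfect cube.
Check small values of y:
  y = 0: RHS = 17 is not a perfect cube.
  y = 1: RHS = 45 is not a perfect cube.
  y = -1: RHS = -11 is not a perfect cube.
  y = 2: RHS = 241 is not a perfect cube.
  y = -2: RHS = -207 is not a perfect cube.
  y = 3: RHS = 773 is not a perfect cube.
  y = -3: RHS = -739 is not a perfect cube.
Continuing the search up to |y| = 45 finds no solutions either.
No (x, y) in the scanned range satisfies the equation.

No integer solutions with |y| ≤ 45.


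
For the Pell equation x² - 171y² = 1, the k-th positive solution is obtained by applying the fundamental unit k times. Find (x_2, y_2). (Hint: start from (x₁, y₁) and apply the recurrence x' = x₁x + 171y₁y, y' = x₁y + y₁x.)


Step 1: Find the fundamental solution (x₁, y₁) of x² - 171y² = 1.
  Expand √171 as a continued fraction. a₀ = ⌊√171⌋ = 13; iterate m_{k+1} = d_k·a_k − m_k, d_{k+1} = (171 − m_{k+1}²)/d_k, a_{k+1} = ⌊(a₀ + m_{k+1})/d_{k+1}⌋ (starting m₀ = 0, d₀ = 1), with convergents p_k = a_k·p_{k-1} + p_{k-2}, q_k = a_k·q_{k-1} + q_{k-2} (p₋₁ = 1, q₋₁ = 0):
  k = 0: a₀ = 13; p₀/q₀ = 13/1; p₀² − 171·q₀² = 169 − 171 = -2.
  k = 1: m = 13, d = 2, a = ⌊(13 + 13)/2⌋ = 13; p/q = (13·13 + 1)/(13·1 + 0) = 170/13; p² − 171·q² = 28900 − 28899 = 1.
  The first convergent with p² − 171·q² = 1 gives the fundamental solution (x₁, y₁) = (170, 13).
Step 2: Apply the recurrence (x_{n+1}, y_{n+1}) = (x₁x_n + 171y₁y_n, x₁y_n + y₁x_n) repeatedly.
  From (x_1, y_1) = (170, 13): x_2 = 170·170 + 171·13·13 = 57799; y_2 = 170·13 + 13·170 = 4420.
Step 3: Verify x_2² - 171·y_2² = 3340724401 - 3340724400 = 1 (should be 1). ✓

(x_1, y_1) = (170, 13); (x_2, y_2) = (57799, 4420).


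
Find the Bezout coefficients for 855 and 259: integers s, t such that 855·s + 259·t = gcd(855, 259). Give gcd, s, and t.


Euclidean algorithm on (855, 259) — divide until remainder is 0:
  855 = 3 · 259 + 78
  259 = 3 · 78 + 25
  78 = 3 · 25 + 3
  25 = 8 · 3 + 1
  3 = 3 · 1 + 0
gcd(855, 259) = 1.
Track Bezout coefficients alongside the remainders: start with r₀ = 855 = a·1 + b·0 (s = 1, t = 0) and r₁ = 259 = a·0 + b·1 (s = 0, t = 1); each new remainder r_{k+1} = r_{k-1} − q_k·r_k inherits s_{k+1} = s_{k-1} − q_k·s_k, t_{k+1} = t_{k-1} − q_k·t_k, so r_k = a·s_k + b·t_k at every step:
  q = 3: r = 78, s = 1 − 3·0 = 1, t = 0 − 3·1 = -3  (check: 855·1 + 259·(-3) = 78)
  q = 3: r = 25, s = 0 − 3·1 = -3, t = 1 − 3·(-3) = 10  (check: 855·(-3) + 259·10 = 25)
  q = 3: r = 3, s = 1 − 3·(-3) = 10, t = -3 − 3·10 = -33  (check: 855·10 + 259·(-33) = 3)
  q = 8: r = 1, s = -3 − 8·10 = -83, t = 10 − 8·(-33) = 274  (check: 855·(-83) + 259·274 = 1)
The row with r = 1 (the gcd) gives the Bezout coefficients s = -83, t = 274.
Result: 855 · (-83) + 259 · (274) = 1.

gcd(855, 259) = 1; s = -83, t = 274 (check: 855·(-83) + 259·274 = 1).


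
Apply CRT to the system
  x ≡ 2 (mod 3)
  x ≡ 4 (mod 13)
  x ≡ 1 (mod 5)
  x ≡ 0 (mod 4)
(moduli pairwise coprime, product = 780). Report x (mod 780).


Product of moduli M = 3 · 13 · 5 · 4 = 780.
Merge one congruence at a time:
  Start: x ≡ 2 (mod 3).
  Combine with x ≡ 4 (mod 13); new modulus lcm = 39.
    Write x = 2 + 3·t and substitute into x ≡ 4 (mod 13): 3·t ≡ 4 − 2 = 2 (mod 13).
    The inverse of 3 mod 13 is 9 (since 3·9 = 27 = 2·13 + 1), so t ≡ 9·2 = 18 ≡ 5 (mod 13).
    Then x = 2 + 3·5 = 17, valid modulo lcm(3, 13) = 39: x ≡ 17 (mod 39).
  Combine with x ≡ 1 (mod 5); new modulus lcm = 195.
    Write x = 17 + 39·t and substitute into x ≡ 1 (mod 5): 39·t ≡ 1 − 17 = -16 (mod 5).
    Reduce coefficients mod 5: 4·t ≡ 4 (mod 5).
    The inverse of 4 mod 5 is 4 (since 4·4 = 16 = 3·5 + 1), so t ≡ 4·4 = 16 ≡ 1 (mod 5).
    Then x = 17 + 39·1 = 56, valid modulo lcm(39, 5) = 195: x ≡ 56 (mod 195).
  Combine with x ≡ 0 (mod 4); new modulus lcm = 780.
    Write x = 56 + 195·t and substitute into x ≡ 0 (mod 4): 195·t ≡ 0 − 56 = -56 (mod 4).
    Reduce coefficients mod 4: 3·t ≡ 0 (mod 4).
    The inverse of 3 mod 4 is 3 (since 3·3 = 9 = 2·4 + 1), so t ≡ 3·0 = 0 ≡ 0 (mod 4).
    Then x = 56 + 195·0 = 56, valid modulo lcm(195, 4) = 780: x ≡ 56 (mod 780).
Verify against each original: 56 mod 3 = 2, 56 mod 13 = 4, 56 mod 5 = 1, 56 mod 4 = 0.

x ≡ 56 (mod 780).


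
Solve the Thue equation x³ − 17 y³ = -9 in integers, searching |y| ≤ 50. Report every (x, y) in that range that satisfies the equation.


The equation is x³ - 17y³ = -9. For fixed y, x³ = 17·y³ − 9, so a solution requires the RHS to be a perfect cube.
Strategy: iterate y from -50 to 50, compute RHS = 17·y³ − 9, and check whether it is a (positive or negative) perfect cube.
Check small values of y:
  y = 0: RHS = -9 is not a perfect cube.
  y = 1: RHS = 8 = (2)³ ⇒ x = 2 works.
  y = -1: RHS = -26 is not a perfect cube.
  y = 2: RHS = 127 is not a perfect cube.
  y = -2: RHS = -145 is not a perfect cube.
  y = 3: RHS = 450 is not a perfect cube.
  y = -3: RHS = -468 is not a perfect cube.
Continuing the search up to |y| = 50 finds no further solutions beyond those listed.
Collected solutions: (2, 1).

Solutions (with |y| ≤ 50): (2, 1).


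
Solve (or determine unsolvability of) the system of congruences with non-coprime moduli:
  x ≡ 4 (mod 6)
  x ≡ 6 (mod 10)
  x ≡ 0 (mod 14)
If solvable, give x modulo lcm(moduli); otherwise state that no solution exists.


Moduli 6, 10, 14 are not pairwise coprime, so CRT works modulo lcm(m_i) when all pairwise compatibility conditions hold.
Pairwise compatibility: gcd(m_i, m_j) must divide a_i - a_j for every pair.
Merge one congruence at a time:
  Start: x ≡ 4 (mod 6).
  Combine with x ≡ 6 (mod 10): gcd(6, 10) = 2; 6 - 4 = 2, which IS divisible by 2, so compatible.
    Write x = 4 + 6·t and substitute into x ≡ 6 (mod 10): 6·t ≡ 6 − 4 = 2 (mod 10).
    Divide the congruence (and modulus) by g = 2: 3·t ≡ 1 (mod 5).
    The inverse of 3 mod 5 is 2 (since 3·2 = 6 = 1·5 + 1), so t ≡ 2·1 = 2 ≡ 2 (mod 5).
    Then x = 4 + 6·2 = 16, valid modulo lcm(6, 10) = 30: x ≡ 16 (mod 30).
  Combine with x ≡ 0 (mod 14): gcd(30, 14) = 2; 0 - 16 = -16, which IS divisible by 2, so compatible.
    Write x = 16 + 30·t and substitute into x ≡ 0 (mod 14): 30·t ≡ 0 − 16 = -16 (mod 14).
    Divide the congruence (and modulus) by g = 2: 15·t ≡ -8 (mod 7).
    Reduce coefficients mod 7: 1·t ≡ 6 (mod 7).
    So t ≡ 6 (mod 7).
    Then x = 16 + 30·6 = 196, valid modulo lcm(30, 14) = 210: x ≡ 196 (mod 210).
Verify: 196 mod 6 = 4, 196 mod 10 = 6, 196 mod 14 = 0.

x ≡ 196 (mod 210).


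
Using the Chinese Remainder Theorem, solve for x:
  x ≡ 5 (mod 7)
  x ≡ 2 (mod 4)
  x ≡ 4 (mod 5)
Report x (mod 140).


Moduli 7, 4, 5 are pairwise coprime; by CRT there is a unique solution modulo M = 7 · 4 · 5 = 140.
Solve pairwise, accumulating the modulus:
  Start with x ≡ 5 (mod 7).
  Combine with x ≡ 2 (mod 4): since gcd(7, 4) = 1, we get a unique residue mod 28.
    Write x = 5 + 7·t and substitute into x ≡ 2 (mod 4): 7·t ≡ 2 − 5 = -3 (mod 4).
    Reduce coefficients mod 4: 3·t ≡ 1 (mod 4).
    The inverse of 3 mod 4 is 3 (since 3·3 = 9 = 2·4 + 1), so t ≡ 3·1 = 3 ≡ 3 (mod 4).
    Then x = 5 + 7·3 = 26, valid modulo lcm(7, 4) = 28: x ≡ 26 (mod 28).
  Combine with x ≡ 4 (mod 5): since gcd(28, 5) = 1, we get a unique residue mod 140.
    Write x = 26 + 28·t and substitute into x ≡ 4 (mod 5): 28·t ≡ 4 − 26 = -22 (mod 5).
    Reduce coefficients mod 5: 3·t ≡ 3 (mod 5).
    The inverse of 3 mod 5 is 2 (since 3·2 = 6 = 1·5 + 1), so t ≡ 2·3 = 6 ≡ 1 (mod 5).
    Then x = 26 + 28·1 = 54, valid modulo lcm(28, 5) = 140: x ≡ 54 (mod 140).
Verify: 54 mod 7 = 5 ✓, 54 mod 4 = 2 ✓, 54 mod 5 = 4 ✓.

x ≡ 54 (mod 140).


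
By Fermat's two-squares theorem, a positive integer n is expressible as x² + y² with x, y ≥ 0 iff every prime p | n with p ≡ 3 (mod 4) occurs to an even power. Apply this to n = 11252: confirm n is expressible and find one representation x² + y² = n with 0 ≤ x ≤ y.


Step 1: Factor n = 11252 = 2^2 · 29 · 97.
Step 2: Check the mod-4 condition on each prime factor: 2 = 2 (special); 29 ≡ 1 (mod 4), exponent 1; 97 ≡ 1 (mod 4), exponent 1.
All primes ≡ 3 (mod 4) appear to even exponent (or don't appear), so by the two-squares theorem n IS expressible as a sum of two squares.
Step 3: Build a representation. Group n = k² · m with k = 2 and m = 29 · 97 = 2813 (a product of primes ≡ 1 (mod 4)); a representation of m scales to one of n via (k·x)² + (k·y)² = k²(x² + y²). Each prime p ≡ 1 (mod 4) is itself a sum of two squares; find a² by testing p − a² for a perfect square:
  29: 29 − 1² = 28, 29 − 2² = 25 = 5² ⇒ 29 = 2² + 5².
  97: 97 − 1² = 96, 97 − 2² = 93, 97 − 3² = 88, 97 − 4² = 81 = 9² ⇒ 97 = 4² + 9².
  Combine using the Brahmagupta–Fibonacci identity (a² + b²)(c² + d²) = (ac − bd)² + (ad + bc)² = (ac + bd)² + (ad − bc)²:
  29 · 97 = 2813: from (2² + 5²)(4² + 9²), take (2·4 − 5·9, 2·9 + 5·4) = (8 − 45, 18 + 20) = (-37, 38); dropping signs (only squares matter) gives (37, 38); check 37² + 38² = 1369 + 1444 = 2813 ✓.
  Scale by k = 2: (2·37, 2·38) = (74, 76).
Step 4: Order so x ≤ y and verify: 74² + 76² = 5476 + 5776 = 11252 = n. ✓

n = 11252 = 74² + 76² (one valid representation with x ≤ y).


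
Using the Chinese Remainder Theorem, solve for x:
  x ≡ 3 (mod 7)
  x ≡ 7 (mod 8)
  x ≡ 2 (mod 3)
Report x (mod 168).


Moduli 7, 8, 3 are pairwise coprime; by CRT there is a unique solution modulo M = 7 · 8 · 3 = 168.
Solve pairwise, accumulating the modulus:
  Start with x ≡ 3 (mod 7).
  Combine with x ≡ 7 (mod 8): since gcd(7, 8) = 1, we get a unique residue mod 56.
    Write x = 3 + 7·t and substitute into x ≡ 7 (mod 8): 7·t ≡ 7 − 3 = 4 (mod 8).
    The inverse of 7 mod 8 is 7 (since 7·7 = 49 = 6·8 + 1), so t ≡ 7·4 = 28 ≡ 4 (mod 8).
    Then x = 3 + 7·4 = 31, valid modulo lcm(7, 8) = 56: x ≡ 31 (mod 56).
  Combine with x ≡ 2 (mod 3): since gcd(56, 3) = 1, we get a unique residue mod 168.
    Write x = 31 + 56·t and substitute into x ≡ 2 (mod 3): 56·t ≡ 2 − 31 = -29 (mod 3).
    Reduce coefficients mod 3: 2·t ≡ 1 (mod 3).
    The inverse of 2 mod 3 is 2 (since 2·2 = 4 = 1·3 + 1), so t ≡ 2·1 = 2 ≡ 2 (mod 3).
    Then x = 31 + 56·2 = 143, valid modulo lcm(56, 3) = 168: x ≡ 143 (mod 168).
Verify: 143 mod 7 = 3 ✓, 143 mod 8 = 7 ✓, 143 mod 3 = 2 ✓.

x ≡ 143 (mod 168).


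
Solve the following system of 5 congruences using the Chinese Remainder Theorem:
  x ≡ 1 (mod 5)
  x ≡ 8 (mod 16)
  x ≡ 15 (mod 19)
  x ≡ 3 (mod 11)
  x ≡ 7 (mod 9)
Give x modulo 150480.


Product of moduli M = 5 · 16 · 19 · 11 · 9 = 150480.
Merge one congruence at a time:
  Start: x ≡ 1 (mod 5).
  Combine with x ≡ 8 (mod 16); new modulus lcm = 80.
    Write x = 1 + 5·t and substitute into x ≡ 8 (mod 16): 5·t ≡ 8 − 1 = 7 (mod 16).
    The inverse of 5 mod 16 is 13 (since 5·13 = 65 = 4·16 + 1), so t ≡ 13·7 = 91 ≡ 11 (mod 16).
    Then x = 1 + 5·11 = 56, valid modulo lcm(5, 16) = 80: x ≡ 56 (mod 80).
  Combine with x ≡ 15 (mod 19); new modulus lcm = 1520.
    Write x = 56 + 80·t and substitute into x ≡ 15 (mod 19): 80·t ≡ 15 − 56 = -41 (mod 19).
    Reduce coefficients mod 19: 4·t ≡ 16 (mod 19).
    The inverse of 4 mod 19 is 5 (since 4·5 = 20 = 1·19 + 1), so t ≡ 5·16 = 80 ≡ 4 (mod 19).
    Then x = 56 + 80·4 = 376, valid modulo lcm(80, 19) = 1520: x ≡ 376 (mod 1520).
  Combine with x ≡ 3 (mod 11); new modulus lcm = 16720.
    Write x = 376 + 1520·t and substitute into x ≡ 3 (mod 11): 1520·t ≡ 3 − 376 = -373 (mod 11).
    Reduce coefficients mod 11: 2·t ≡ 1 (mod 11).
    The inverse of 2 mod 11 is 6 (since 2·6 = 12 = 1·11 + 1), so t ≡ 6·1 = 6 ≡ 6 (mod 11).
    Then x = 376 + 1520·6 = 9496, valid modulo lcm(1520, 11) = 16720: x ≡ 9496 (mod 16720).
  Combine with x ≡ 7 (mod 9); new modulus lcm = 150480.
    Write x = 9496 + 16720·t and substitute into x ≡ 7 (mod 9): 16720·t ≡ 7 − 9496 = -9489 (mod 9).
    Reduce coefficients mod 9: 7·t ≡ 6 (mod 9).
    The inverse of 7 mod 9 is 4 (since 7·4 = 28 = 3·9 + 1), so t ≡ 4·6 = 24 ≡ 6 (mod 9).
    Then x = 9496 + 16720·6 = 109816, valid modulo lcm(16720, 9) = 150480: x ≡ 109816 (mod 150480).
Verify against each original: 109816 mod 5 = 1, 109816 mod 16 = 8, 109816 mod 19 = 15, 109816 mod 11 = 3, 109816 mod 9 = 7.

x ≡ 109816 (mod 150480).


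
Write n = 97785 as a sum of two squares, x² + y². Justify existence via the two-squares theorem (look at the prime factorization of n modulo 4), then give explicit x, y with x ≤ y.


Step 1: Factor n = 97785 = 3^2 · 5 · 41 · 53.
Step 2: Check the mod-4 condition on each prime factor: 3 ≡ 3 (mod 4), exponent 2 (must be even); 5 ≡ 1 (mod 4), exponent 1; 41 ≡ 1 (mod 4), exponent 1; 53 ≡ 1 (mod 4), exponent 1.
All primes ≡ 3 (mod 4) appear to even exponent (or don't appear), so by the two-squares theorem n IS expressible as a sum of two squares.
Step 3: Build a representation. Group n = k² · m with k = 3 and m = 5 · 41 · 53 = 10865 (a product of primes ≡ 1 (mod 4)); a representation of m scales to one of n via (k·x)² + (k·y)² = k²(x² + y²). Each prime p ≡ 1 (mod 4) is itself a sum of two squares; find a² by testing p − a² for a perfect square:
  5: 5 − 1² = 4 = 2² ⇒ 5 = 1² + 2².
  41: 41 − 1² = 40, 41 − 2² = 37, 41 − 3² = 32, 41 − 4² = 25 = 5² ⇒ 41 = 4² + 5².
  53: 53 − 1² = 52, 53 − 2² = 49 = 7² ⇒ 53 = 2² + 7².
  Combine using the Brahmagupta–Fibonacci identity (a² + b²)(c² + d²) = (ac − bd)² + (ad + bc)² = (ac + bd)² + (ad − bc)²:
  5 · 41 = 205: from (1² + 2²)(4² + 5²), take (1·4 − 2·5, 1·5 + 2·4) = (4 − 10, 5 + 8) = (-6, 13); dropping signs (only squares matter) gives (6, 13); check 6² + 13² = 36 + 169 = 205 ✓.
  205 · 53 = 10865: from (6² + 13²)(2² + 7²), take (6·2 − 13·7, 6·7 + 13·2) = (12 − 91, 42 + 26) = (-79, 68); dropping signs (only squares matter) gives (79, 68); check 79² + 68² = 6241 + 4624 = 10865 ✓.
  Scale by k = 3: (3·79, 3·68) = (237, 204).
Step 4: Order so x ≤ y and verify: 204² + 237² = 41616 + 56169 = 97785 = n. ✓

n = 97785 = 204² + 237² (one valid representation with x ≤ y).


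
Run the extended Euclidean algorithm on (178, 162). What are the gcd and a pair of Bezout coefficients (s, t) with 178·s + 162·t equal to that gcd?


Euclidean algorithm on (178, 162) — divide until remainder is 0:
  178 = 1 · 162 + 16
  162 = 10 · 16 + 2
  16 = 8 · 2 + 0
gcd(178, 162) = 2.
Track Bezout coefficients alongside the remainders: start with r₀ = 178 = a·1 + b·0 (s = 1, t = 0) and r₁ = 162 = a·0 + b·1 (s = 0, t = 1); each new remainder r_{k+1} = r_{k-1} − q_k·r_k inherits s_{k+1} = s_{k-1} − q_k·s_k, t_{k+1} = t_{k-1} − q_k·t_k, so r_k = a·s_k + b·t_k at every step:
  q = 1: r = 16, s = 1 − 1·0 = 1, t = 0 − 1·1 = -1  (check: 178·1 + 162·(-1) = 16)
  q = 10: r = 2, s = 0 − 10·1 = -10, t = 1 − 10·(-1) = 11  (check: 178·(-10) + 162·11 = 2)
The row with r = 2 (the gcd) gives the Bezout coefficients s = -10, t = 11.
Result: 178 · (-10) + 162 · (11) = 2.

gcd(178, 162) = 2; s = -10, t = 11 (check: 178·(-10) + 162·11 = 2).


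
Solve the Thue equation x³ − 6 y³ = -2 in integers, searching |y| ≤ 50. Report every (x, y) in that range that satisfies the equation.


The equation is x³ - 6y³ = -2. For fixed y, x³ = 6·y³ − 2, so a solution requires the RHS to be a perfect cube.
Strategy: iterate y from -50 to 50, compute RHS = 6·y³ − 2, and check whether it is a (positive or negative) perfect cube.
Check small values of y:
  y = 0: RHS = -2 is not a perfect cube.
  y = 1: RHS = 4 is not a perfect cube.
  y = -1: RHS = -8 = (-2)³ ⇒ x = -2 works.
  y = 2: RHS = 46 is not a perfect cube.
  y = -2: RHS = -50 is not a perfect cube.
  y = 3: RHS = 160 is not a perfect cube.
  y = -3: RHS = -164 is not a perfect cube.
Continuing the search up to |y| = 50 finds no further solutions beyond those listed.
Collected solutions: (-2, -1).

Solutions (with |y| ≤ 50): (-2, -1).


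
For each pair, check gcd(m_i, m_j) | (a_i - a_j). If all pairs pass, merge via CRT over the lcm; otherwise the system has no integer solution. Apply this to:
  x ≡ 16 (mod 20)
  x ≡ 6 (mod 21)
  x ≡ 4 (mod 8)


Moduli 20, 21, 8 are not pairwise coprime, so CRT works modulo lcm(m_i) when all pairwise compatibility conditions hold.
Pairwise compatibility: gcd(m_i, m_j) must divide a_i - a_j for every pair.
Merge one congruence at a time:
  Start: x ≡ 16 (mod 20).
  Combine with x ≡ 6 (mod 21): gcd(20, 21) = 1; 6 - 16 = -10, which IS divisible by 1, so compatible.
    Write x = 16 + 20·t and substitute into x ≡ 6 (mod 21): 20·t ≡ 6 − 16 = -10 (mod 21).
    Reduce coefficients mod 21: 20·t ≡ 11 (mod 21).
    The inverse of 20 mod 21 is 20 (since 20·20 = 400 = 19·21 + 1), so t ≡ 20·11 = 220 ≡ 10 (mod 21).
    Then x = 16 + 20·10 = 216, valid modulo lcm(20, 21) = 420: x ≡ 216 (mod 420).
  Combine with x ≡ 4 (mod 8): gcd(420, 8) = 4; 4 - 216 = -212, which IS divisible by 4, so compatible.
    Write x = 216 + 420·t and substitute into x ≡ 4 (mod 8): 420·t ≡ 4 − 216 = -212 (mod 8).
    Divide the congruence (and modulus) by g = 4: 105·t ≡ -53 (mod 2).
    Reduce coefficients mod 2: 1·t ≡ 1 (mod 2).
    So t ≡ 1 (mod 2).
    Then x = 216 + 420·1 = 636, valid modulo lcm(420, 8) = 840: x ≡ 636 (mod 840).
Verify: 636 mod 20 = 16, 636 mod 21 = 6, 636 mod 8 = 4.

x ≡ 636 (mod 840).


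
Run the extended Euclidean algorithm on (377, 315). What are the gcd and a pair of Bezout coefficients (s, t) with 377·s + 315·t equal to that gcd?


Euclidean algorithm on (377, 315) — divide until remainder is 0:
  377 = 1 · 315 + 62
  315 = 5 · 62 + 5
  62 = 12 · 5 + 2
  5 = 2 · 2 + 1
  2 = 2 · 1 + 0
gcd(377, 315) = 1.
Track Bezout coefficients alongside the remainders: start with r₀ = 377 = a·1 + b·0 (s = 1, t = 0) and r₁ = 315 = a·0 + b·1 (s = 0, t = 1); each new remainder r_{k+1} = r_{k-1} − q_k·r_k inherits s_{k+1} = s_{k-1} − q_k·s_k, t_{k+1} = t_{k-1} − q_k·t_k, so r_k = a·s_k + b·t_k at every step:
  q = 1: r = 62, s = 1 − 1·0 = 1, t = 0 − 1·1 = -1  (check: 377·1 + 315·(-1) = 62)
  q = 5: r = 5, s = 0 − 5·1 = -5, t = 1 − 5·(-1) = 6  (check: 377·(-5) + 315·6 = 5)
  q = 12: r = 2, s = 1 − 12·(-5) = 61, t = -1 − 12·6 = -73  (check: 377·61 + 315·(-73) = 2)
  q = 2: r = 1, s = -5 − 2·61 = -127, t = 6 − 2·(-73) = 152  (check: 377·(-127) + 315·152 = 1)
The row with r = 1 (the gcd) gives the Bezout coefficients s = -127, t = 152.
Result: 377 · (-127) + 315 · (152) = 1.

gcd(377, 315) = 1; s = -127, t = 152 (check: 377·(-127) + 315·152 = 1).


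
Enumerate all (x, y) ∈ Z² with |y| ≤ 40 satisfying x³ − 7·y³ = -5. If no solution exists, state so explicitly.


The equation is x³ - 7y³ = -5. For fixed y, x³ = 7·y³ − 5, so a solution requires the RHS to be a perfect cube.
Strategy: iterate y from -40 to 40, compute RHS = 7·y³ − 5, and check whether it is a (positive or negative) perfect cube.
Check small values of y:
  y = 0: RHS = -5 is not a perfect cube.
  y = 1: RHS = 2 is not a perfect cube.
  y = -1: RHS = -12 is not a perfect cube.
  y = 2: RHS = 51 is not a perfect cube.
  y = -2: RHS = -61 is not a perfect cube.
  y = 3: RHS = 184 is not a perfect cube.
  y = -3: RHS = -194 is not a perfect cube.
Continuing the search up to |y| = 40 finds no solutions either.
No (x, y) in the scanned range satisfies the equation.

No integer solutions with |y| ≤ 40.


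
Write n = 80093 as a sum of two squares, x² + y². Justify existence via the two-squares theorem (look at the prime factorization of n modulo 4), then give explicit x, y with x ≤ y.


Step 1: Factor n = 80093 = 13 · 61 · 101.
Step 2: Check the mod-4 condition on each prime factor: 13 ≡ 1 (mod 4), exponent 1; 61 ≡ 1 (mod 4), exponent 1; 101 ≡ 1 (mod 4), exponent 1.
All primes ≡ 3 (mod 4) appear to even exponent (or don't appear), so by the two-squares theorem n IS expressible as a sum of two squares.
Step 3: Build a representation. Here n = 13 · 61 · 101 is a product of primes ≡ 1 (mod 4). Each prime p ≡ 1 (mod 4) is itself a sum of two squares; find a² by testing p − a² for a perfect square:
  13: 13 − 1² = 12, 13 − 2² = 9 = 3² ⇒ 13 = 2² + 3².
  61: 61 − 1² = 60, 61 − 2² = 57, 61 − 3² = 52, 61 − 4² = 45, 61 − 5² = 36 = 6² ⇒ 61 = 5² + 6².
  101: 101 − 1² = 100 = 10² ⇒ 101 = 1² + 10².
  Combine using the Brahmagupta–Fibonacci identity (a² + b²)(c² + d²) = (ac − bd)² + (ad + bc)² = (ac + bd)² + (ad − bc)²:
  13 · 61 = 793: from (2² + 3²)(5² + 6²), take (2·5 − 3·6, 2·6 + 3·5) = (10 − 18, 12 + 15) = (-8, 27); dropping signs (only squares matter) gives (8, 27); check 8² + 27² = 64 + 729 = 793 ✓.
  793 · 101 = 80093: from (8² + 27²)(1² + 10²), take (8·1 − 27·10, 8·10 + 27·1) = (8 − 270, 80 + 27) = (-262, 107); dropping signs (only squares matter) gives (262, 107); check 262² + 107² = 68644 + 11449 = 80093 ✓.
Step 4: Order so x ≤ y and verify: 107² + 262² = 11449 + 68644 = 80093 = n. ✓

n = 80093 = 107² + 262² (one valid representation with x ≤ y).


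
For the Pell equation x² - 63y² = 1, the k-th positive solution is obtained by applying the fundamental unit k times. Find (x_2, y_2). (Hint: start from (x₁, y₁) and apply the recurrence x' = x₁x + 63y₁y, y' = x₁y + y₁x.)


Step 1: Find the fundamental solution (x₁, y₁) of x² - 63y² = 1.
  Expand √63 as a continued fraction. a₀ = ⌊√63⌋ = 7; iterate m_{k+1} = d_k·a_k − m_k, d_{k+1} = (63 − m_{k+1}²)/d_k, a_{k+1} = ⌊(a₀ + m_{k+1})/d_{k+1}⌋ (starting m₀ = 0, d₀ = 1), with convergents p_k = a_k·p_{k-1} + p_{k-2}, q_k = a_k·q_{k-1} + q_{k-2} (p₋₁ = 1, q₋₁ = 0):
  k = 0: a₀ = 7; p₀/q₀ = 7/1; p₀² − 63·q₀² = 49 − 63 = -14.
  k = 1: m = 7, d = 14, a = ⌊(7 + 7)/14⌋ = 1; p/q = (1·7 + 1)/(1·1 + 0) = 8/1; p² − 63·q² = 64 − 63 = 1.
  The first convergent with p² − 63·q² = 1 gives the fundamental solution (x₁, y₁) = (8, 1).
Step 2: Apply the recurrence (x_{n+1}, y_{n+1}) = (x₁x_n + 63y₁y_n, x₁y_n + y₁x_n) repeatedly.
  From (x_1, y_1) = (8, 1): x_2 = 8·8 + 63·1·1 = 127; y_2 = 8·1 + 1·8 = 16.
Step 3: Verify x_2² - 63·y_2² = 16129 - 16128 = 1 (should be 1). ✓

(x_1, y_1) = (8, 1); (x_2, y_2) = (127, 16).


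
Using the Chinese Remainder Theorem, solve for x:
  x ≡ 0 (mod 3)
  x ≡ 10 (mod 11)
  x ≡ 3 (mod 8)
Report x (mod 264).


Moduli 3, 11, 8 are pairwise coprime; by CRT there is a unique solution modulo M = 3 · 11 · 8 = 264.
Solve pairwise, accumulating the modulus:
  Start with x ≡ 0 (mod 3).
  Combine with x ≡ 10 (mod 11): since gcd(3, 11) = 1, we get a unique residue mod 33.
    Write x = 0 + 3·t and substitute into x ≡ 10 (mod 11): 3·t ≡ 10 − 0 = 10 (mod 11).
    The inverse of 3 mod 11 is 4 (since 3·4 = 12 = 1·11 + 1), so t ≡ 4·10 = 40 ≡ 7 (mod 11).
    Then x = 0 + 3·7 = 21, valid modulo lcm(3, 11) = 33: x ≡ 21 (mod 33).
  Combine with x ≡ 3 (mod 8): since gcd(33, 8) = 1, we get a unique residue mod 264.
    Write x = 21 + 33·t and substitute into x ≡ 3 (mod 8): 33·t ≡ 3 − 21 = -18 (mod 8).
    Reduce coefficients mod 8: 1·t ≡ 6 (mod 8).
    So t ≡ 6 (mod 8).
    Then x = 21 + 33·6 = 219, valid modulo lcm(33, 8) = 264: x ≡ 219 (mod 264).
Verify: 219 mod 3 = 0 ✓, 219 mod 11 = 10 ✓, 219 mod 8 = 3 ✓.

x ≡ 219 (mod 264).


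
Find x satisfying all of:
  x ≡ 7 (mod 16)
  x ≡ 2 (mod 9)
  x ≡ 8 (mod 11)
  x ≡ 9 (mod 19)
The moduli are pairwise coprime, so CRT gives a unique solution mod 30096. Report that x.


Product of moduli M = 16 · 9 · 11 · 19 = 30096.
Merge one congruence at a time:
  Start: x ≡ 7 (mod 16).
  Combine with x ≡ 2 (mod 9); new modulus lcm = 144.
    Write x = 7 + 16·t and substitute into x ≡ 2 (mod 9): 16·t ≡ 2 − 7 = -5 (mod 9).
    Reduce coefficients mod 9: 7·t ≡ 4 (mod 9).
    The inverse of 7 mod 9 is 4 (since 7·4 = 28 = 3·9 + 1), so t ≡ 4·4 = 16 ≡ 7 (mod 9).
    Then x = 7 + 16·7 = 119, valid modulo lcm(16, 9) = 144: x ≡ 119 (mod 144).
  Combine with x ≡ 8 (mod 11); new modulus lcm = 1584.
    Write x = 119 + 144·t and substitute into x ≡ 8 (mod 11): 144·t ≡ 8 − 119 = -111 (mod 11).
    Reduce coefficients mod 11: 1·t ≡ 10 (mod 11).
    So t ≡ 10 (mod 11).
    Then x = 119 + 144·10 = 1559, valid modulo lcm(144, 11) = 1584: x ≡ 1559 (mod 1584).
  Combine with x ≡ 9 (mod 19); new modulus lcm = 30096.
    Write x = 1559 + 1584·t and substitute into x ≡ 9 (mod 19): 1584·t ≡ 9 − 1559 = -1550 (mod 19).
    Reduce coefficients mod 19: 7·t ≡ 8 (mod 19).
    The inverse of 7 mod 19 is 11 (since 7·11 = 77 = 4·19 + 1), so t ≡ 11·8 = 88 ≡ 12 (mod 19).
    Then x = 1559 + 1584·12 = 20567, valid modulo lcm(1584, 19) = 30096: x ≡ 20567 (mod 30096).
Verify against each original: 20567 mod 16 = 7, 20567 mod 9 = 2, 20567 mod 11 = 8, 20567 mod 19 = 9.

x ≡ 20567 (mod 30096).


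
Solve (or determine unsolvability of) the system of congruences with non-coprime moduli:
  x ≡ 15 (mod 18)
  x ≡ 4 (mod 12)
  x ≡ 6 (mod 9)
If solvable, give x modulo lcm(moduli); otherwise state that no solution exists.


Moduli 18, 12, 9 are not pairwise coprime, so CRT works modulo lcm(m_i) when all pairwise compatibility conditions hold.
Pairwise compatibility: gcd(m_i, m_j) must divide a_i - a_j for every pair.
Merge one congruence at a time:
  Start: x ≡ 15 (mod 18).
  Combine with x ≡ 4 (mod 12): gcd(18, 12) = 6, and 4 - 15 = -11 is NOT divisible by 6.
    ⇒ system is inconsistent (no integer solution).

No solution (the system is inconsistent).
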